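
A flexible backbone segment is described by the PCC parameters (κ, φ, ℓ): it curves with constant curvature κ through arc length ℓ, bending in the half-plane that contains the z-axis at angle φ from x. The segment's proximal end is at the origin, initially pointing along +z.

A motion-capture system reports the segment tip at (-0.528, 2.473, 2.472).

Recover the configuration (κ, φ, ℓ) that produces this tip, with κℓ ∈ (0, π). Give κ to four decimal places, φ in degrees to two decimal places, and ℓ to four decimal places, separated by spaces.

0.4044 102.05 3.9401

ρ = √(x²+y²) = √(-0.528² + 2.473²) = 2.52874
φ = atan2(y, x) mod 360° = atan2(2.473, -0.528) = 102.0520°
|p|² = ρ² + z² = 2.52874² + 2.472² = 12.50530
κ = 2ρ / |p|² = 2×2.52874 / 12.50530 = 0.40443
θ = 2·atan2(ρ, z) = 2·atan2(2.52874, 2.472) = 1.59349 rad
ℓ = θ/κ = 1.59349/0.40443 = 3.94011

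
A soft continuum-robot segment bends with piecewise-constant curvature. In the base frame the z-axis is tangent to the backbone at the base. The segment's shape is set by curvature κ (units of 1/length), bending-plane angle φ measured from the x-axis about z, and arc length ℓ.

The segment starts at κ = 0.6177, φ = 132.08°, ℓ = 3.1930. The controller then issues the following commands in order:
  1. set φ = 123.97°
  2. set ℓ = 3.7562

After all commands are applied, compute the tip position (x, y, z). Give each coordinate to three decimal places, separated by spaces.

-1.521 2.257 1.185

initial: κ=0.6177, φ=132.08°, ℓ=3.1930
cmd 1: set φ=123.97° → (κ,φ,ℓ)=(0.6177,123.97°,3.1930) → tip=(-1.2581,1.8673,1.4902)
cmd 2: set ℓ=3.7562 → (κ,φ,ℓ)=(0.6177,123.97°,3.7562) → tip=(-1.5208,2.2572,1.1852)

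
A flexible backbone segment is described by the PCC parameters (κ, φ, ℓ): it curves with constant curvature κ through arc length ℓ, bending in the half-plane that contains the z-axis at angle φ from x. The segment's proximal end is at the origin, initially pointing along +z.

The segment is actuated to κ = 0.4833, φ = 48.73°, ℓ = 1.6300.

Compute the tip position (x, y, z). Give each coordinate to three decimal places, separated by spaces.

0.402 0.458 1.467

θ = κ·ℓ = 0.4833 × 1.6300 = 0.78778 rad
ρ = (1 − cos θ)/κ = (1 − 0.70542)/0.4833 = 0.60952
z = sin θ / κ = 0.70879/0.4833 = 1.46656
x = ρ cos φ = 0.60952 × cos(48.73°) = 0.40204
y = ρ sin φ = 0.60952 × sin(48.73°) = 0.45812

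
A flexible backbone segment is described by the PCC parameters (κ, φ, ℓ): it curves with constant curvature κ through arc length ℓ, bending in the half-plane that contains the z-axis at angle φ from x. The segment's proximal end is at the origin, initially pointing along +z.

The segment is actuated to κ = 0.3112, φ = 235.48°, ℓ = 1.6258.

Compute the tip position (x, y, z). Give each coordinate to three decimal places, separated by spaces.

-0.228 -0.332 1.557

θ = κ·ℓ = 0.3112 × 1.6258 = 0.50595 rad
ρ = (1 − cos θ)/κ = (1 − 0.87471)/0.3112 = 0.40259
z = sin θ / κ = 0.48464/0.3112 = 1.55732
x = ρ cos φ = 0.40259 × cos(235.48°) = -0.22814
y = ρ sin φ = 0.40259 × sin(235.48°) = -0.33170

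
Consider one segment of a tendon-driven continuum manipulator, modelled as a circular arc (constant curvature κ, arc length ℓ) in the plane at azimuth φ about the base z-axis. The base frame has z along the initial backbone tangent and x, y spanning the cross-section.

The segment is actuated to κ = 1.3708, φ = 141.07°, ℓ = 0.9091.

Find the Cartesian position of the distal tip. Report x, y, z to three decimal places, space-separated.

θ = κ·ℓ = 1.3708 × 0.9091 = 1.24619 rad
ρ = (1 − cos θ)/κ = (1 − 0.31893)/1.3708 = 0.49684
z = sin θ / κ = 0.94778/1.3708 = 0.69140
x = ρ cos φ = 0.49684 × cos(141.07°) = -0.38650
y = ρ sin φ = 0.49684 × sin(141.07°) = 0.31220

-0.386 0.312 0.691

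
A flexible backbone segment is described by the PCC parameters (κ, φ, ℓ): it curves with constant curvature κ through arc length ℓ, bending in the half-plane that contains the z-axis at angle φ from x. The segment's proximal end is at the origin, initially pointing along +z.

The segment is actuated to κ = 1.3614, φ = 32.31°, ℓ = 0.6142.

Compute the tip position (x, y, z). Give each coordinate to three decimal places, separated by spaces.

θ = κ·ℓ = 1.3614 × 0.6142 = 0.83617 rad
ρ = (1 − cos θ)/κ = (1 − 0.67031)/1.3614 = 0.24217
z = sin θ / κ = 0.74208/1.3614 = 0.54509
x = ρ cos φ = 0.24217 × cos(32.31°) = 0.20468
y = ρ sin φ = 0.24217 × sin(32.31°) = 0.12944

0.205 0.129 0.545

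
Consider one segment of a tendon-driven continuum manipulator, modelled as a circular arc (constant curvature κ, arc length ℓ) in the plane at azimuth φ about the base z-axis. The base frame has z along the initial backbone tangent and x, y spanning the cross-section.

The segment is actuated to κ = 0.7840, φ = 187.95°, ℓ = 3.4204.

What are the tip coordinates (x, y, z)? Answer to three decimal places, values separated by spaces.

θ = κ·ℓ = 0.7840 × 3.4204 = 2.68159 rad
ρ = (1 − cos θ)/κ = (1 − -0.89605)/0.7840 = 2.41843
z = sin θ / κ = 0.44395/0.7840 = 0.56626
x = ρ cos φ = 2.41843 × cos(187.95°) = -2.39519
y = ρ sin φ = 2.41843 × sin(187.95°) = -0.33449

-2.395 -0.334 0.566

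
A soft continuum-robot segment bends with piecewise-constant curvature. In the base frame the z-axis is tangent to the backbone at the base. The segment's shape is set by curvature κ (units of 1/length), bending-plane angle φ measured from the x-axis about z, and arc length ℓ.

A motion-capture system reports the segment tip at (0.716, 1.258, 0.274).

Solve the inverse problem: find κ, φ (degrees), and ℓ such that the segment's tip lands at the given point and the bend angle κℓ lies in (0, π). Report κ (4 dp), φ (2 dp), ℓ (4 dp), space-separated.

1.3339 60.35 2.0747

ρ = √(x²+y²) = √(0.716² + 1.258²) = 1.44749
φ = atan2(y, x) mod 360° = atan2(1.258, 0.716) = 60.3533°
|p|² = ρ² + z² = 1.44749² + 0.274² = 2.17030
κ = 2ρ / |p|² = 2×1.44749 / 2.17030 = 1.33391
θ = 2·atan2(ρ, z) = 2·atan2(1.44749, 0.274) = 2.76743 rad
ℓ = θ/κ = 2.76743/1.33391 = 2.07468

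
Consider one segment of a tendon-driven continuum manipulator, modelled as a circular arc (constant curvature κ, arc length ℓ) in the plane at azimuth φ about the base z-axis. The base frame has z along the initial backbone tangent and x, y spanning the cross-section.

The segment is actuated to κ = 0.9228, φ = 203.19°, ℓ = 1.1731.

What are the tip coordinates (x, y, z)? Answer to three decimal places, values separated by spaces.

θ = κ·ℓ = 0.9228 × 1.1731 = 1.08254 rad
ρ = (1 − cos θ)/κ = (1 − 0.46909)/0.9228 = 0.57533
z = sin θ / κ = 0.88315/0.9228 = 0.95703
x = ρ cos φ = 0.57533 × cos(203.19°) = -0.52884
y = ρ sin φ = 0.57533 × sin(203.19°) = -0.22655

-0.529 -0.227 0.957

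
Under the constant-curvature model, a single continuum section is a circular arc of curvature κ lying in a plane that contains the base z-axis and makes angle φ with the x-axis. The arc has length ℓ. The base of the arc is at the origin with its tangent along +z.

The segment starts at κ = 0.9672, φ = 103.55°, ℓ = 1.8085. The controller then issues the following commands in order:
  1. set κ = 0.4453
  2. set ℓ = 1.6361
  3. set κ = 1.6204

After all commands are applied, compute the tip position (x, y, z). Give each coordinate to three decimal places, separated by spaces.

initial: κ=0.9672, φ=103.55°, ℓ=1.8085
cmd 1: set κ=0.4453 → (κ,φ,ℓ)=(0.4453,103.55°,1.8085) → tip=(-0.1616,0.6705,1.6193)
cmd 2: set ℓ=1.6361 → (κ,φ,ℓ)=(0.4453,103.55°,1.6361) → tip=(-0.1336,0.5542,1.4952)
cmd 3: set κ=1.6204 → (κ,φ,ℓ)=(1.6204,103.55°,1.6361) → tip=(-0.2721,1.1292,0.2907)

-0.272 1.129 0.291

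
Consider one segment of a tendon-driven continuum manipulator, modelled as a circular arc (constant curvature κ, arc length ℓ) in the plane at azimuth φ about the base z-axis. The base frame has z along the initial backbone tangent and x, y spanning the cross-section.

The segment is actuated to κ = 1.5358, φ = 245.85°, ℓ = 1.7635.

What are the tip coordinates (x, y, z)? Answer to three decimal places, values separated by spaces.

-0.508 -1.133 0.273

θ = κ·ℓ = 1.5358 × 1.7635 = 2.70838 rad
ρ = (1 − cos θ)/κ = (1 − -0.90762)/1.5358 = 1.24210
z = sin θ / κ = 0.41979/1.5358 = 0.27333
x = ρ cos φ = 1.24210 × cos(245.85°) = -0.50818
y = ρ sin φ = 1.24210 × sin(245.85°) = -1.13339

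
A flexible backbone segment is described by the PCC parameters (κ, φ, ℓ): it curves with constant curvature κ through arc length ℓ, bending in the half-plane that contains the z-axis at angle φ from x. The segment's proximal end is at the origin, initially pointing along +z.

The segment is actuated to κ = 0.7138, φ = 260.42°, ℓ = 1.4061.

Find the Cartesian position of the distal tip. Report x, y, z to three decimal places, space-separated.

-0.108 -0.639 1.182

θ = κ·ℓ = 0.7138 × 1.4061 = 1.00367 rad
ρ = (1 − cos θ)/κ = (1 − 0.53721)/0.7138 = 0.64835
z = sin θ / κ = 0.84345/0.7138 = 1.18163
x = ρ cos φ = 0.64835 × cos(260.42°) = -0.10790
y = ρ sin φ = 0.64835 × sin(260.42°) = -0.63931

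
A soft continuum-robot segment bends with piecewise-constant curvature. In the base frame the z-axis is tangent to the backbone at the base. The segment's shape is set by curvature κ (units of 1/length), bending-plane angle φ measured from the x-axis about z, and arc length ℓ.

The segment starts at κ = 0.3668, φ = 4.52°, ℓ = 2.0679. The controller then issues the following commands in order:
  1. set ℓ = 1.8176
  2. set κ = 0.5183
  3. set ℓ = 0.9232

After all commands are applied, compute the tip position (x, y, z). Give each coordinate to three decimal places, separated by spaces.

initial: κ=0.3668, φ=4.52°, ℓ=2.0679
cmd 1: set ℓ=1.8176 → (κ,φ,ℓ)=(0.3668,4.52°,1.8176) → tip=(0.5820,0.0460,1.6859)
cmd 2: set κ=0.5183 → (κ,φ,ℓ)=(0.5183,4.52°,1.8176) → tip=(0.7922,0.0626,1.5604)
cmd 3: set ℓ=0.9232 → (κ,φ,ℓ)=(0.5183,4.52°,0.9232) → tip=(0.2160,0.0171,0.8884)

0.216 0.017 0.888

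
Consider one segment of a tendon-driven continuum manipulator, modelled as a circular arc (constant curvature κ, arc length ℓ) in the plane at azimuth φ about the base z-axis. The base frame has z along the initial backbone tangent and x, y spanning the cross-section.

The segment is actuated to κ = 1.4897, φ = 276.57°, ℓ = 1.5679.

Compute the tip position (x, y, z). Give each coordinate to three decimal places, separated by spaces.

θ = κ·ℓ = 1.4897 × 1.5679 = 2.33570 rad
ρ = (1 − cos θ)/κ = (1 − -0.69247)/1.4897 = 1.13611
z = sin θ / κ = 0.72145/1.4897 = 0.48429
x = ρ cos φ = 1.13611 × cos(276.57°) = 0.12999
y = ρ sin φ = 1.13611 × sin(276.57°) = -1.12865

0.130 -1.129 0.484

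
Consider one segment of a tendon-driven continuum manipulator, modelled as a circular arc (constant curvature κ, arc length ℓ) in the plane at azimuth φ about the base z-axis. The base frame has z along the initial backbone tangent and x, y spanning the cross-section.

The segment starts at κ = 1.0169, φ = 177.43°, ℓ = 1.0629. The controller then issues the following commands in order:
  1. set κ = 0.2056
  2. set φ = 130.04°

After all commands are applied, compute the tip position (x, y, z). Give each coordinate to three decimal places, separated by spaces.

initial: κ=1.0169, φ=177.43°, ℓ=1.0629
cmd 1: set κ=0.2056 → (κ,φ,ℓ)=(0.2056,177.43°,1.0629) → tip=(-0.1156,0.0052,1.0545)
cmd 2: set φ=130.04° → (κ,φ,ℓ)=(0.2056,130.04°,1.0629) → tip=(-0.0744,0.0886,1.0545)

-0.074 0.089 1.054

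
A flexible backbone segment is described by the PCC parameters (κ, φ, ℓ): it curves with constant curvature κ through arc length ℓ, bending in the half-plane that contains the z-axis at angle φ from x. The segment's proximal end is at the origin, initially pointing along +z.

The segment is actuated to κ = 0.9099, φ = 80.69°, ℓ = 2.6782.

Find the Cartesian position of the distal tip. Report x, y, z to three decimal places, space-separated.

0.313 1.911 0.712

θ = κ·ℓ = 0.9099 × 2.6782 = 2.43689 rad
ρ = (1 − cos θ)/κ = (1 − -0.76181)/0.9099 = 1.93626
z = sin θ / κ = 0.64780/0.9099 = 0.71195
x = ρ cos φ = 1.93626 × cos(80.69°) = 0.31324
y = ρ sin φ = 1.93626 × sin(80.69°) = 1.91076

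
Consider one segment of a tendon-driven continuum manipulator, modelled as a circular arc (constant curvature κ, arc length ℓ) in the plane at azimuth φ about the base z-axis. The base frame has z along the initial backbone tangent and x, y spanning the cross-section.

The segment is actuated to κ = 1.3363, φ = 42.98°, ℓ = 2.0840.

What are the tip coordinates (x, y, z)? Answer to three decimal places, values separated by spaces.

1.060 0.988 0.261

θ = κ·ℓ = 1.3363 × 2.0840 = 2.78485 rad
ρ = (1 − cos θ)/κ = (1 − -0.93704)/1.3363 = 1.44955
z = sin θ / κ = 0.34922/1.3363 = 0.26134
x = ρ cos φ = 1.44955 × cos(42.98°) = 1.06048
y = ρ sin φ = 1.44955 × sin(42.98°) = 0.98822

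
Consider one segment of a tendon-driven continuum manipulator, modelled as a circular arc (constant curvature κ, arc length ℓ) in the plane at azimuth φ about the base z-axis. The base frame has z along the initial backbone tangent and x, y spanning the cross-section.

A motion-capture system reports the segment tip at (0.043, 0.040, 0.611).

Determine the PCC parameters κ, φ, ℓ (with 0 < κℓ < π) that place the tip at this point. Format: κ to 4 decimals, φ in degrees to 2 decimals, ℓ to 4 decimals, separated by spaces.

ρ = √(x²+y²) = √(0.043² + 0.040²) = 0.05873
φ = atan2(y, x) mod 360° = atan2(0.040, 0.043) = 42.9300°
|p|² = ρ² + z² = 0.05873² + 0.611² = 0.37677
κ = 2ρ / |p|² = 2×0.05873 / 0.37677 = 0.31175
θ = 2·atan2(ρ, z) = 2·atan2(0.05873, 0.611) = 0.19165 rad
ℓ = θ/κ = 0.19165/0.31175 = 0.61476

0.3117 42.93 0.6148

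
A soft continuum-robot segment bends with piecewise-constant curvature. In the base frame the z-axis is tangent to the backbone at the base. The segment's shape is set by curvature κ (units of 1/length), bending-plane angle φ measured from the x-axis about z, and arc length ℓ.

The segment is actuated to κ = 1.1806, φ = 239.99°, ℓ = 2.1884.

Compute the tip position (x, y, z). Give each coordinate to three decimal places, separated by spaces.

θ = κ·ℓ = 1.1806 × 2.1884 = 2.58363 rad
ρ = (1 − cos θ)/κ = (1 − -0.84833)/1.1806 = 1.56559
z = sin θ / κ = 0.52946/1.1806 = 0.44847
x = ρ cos φ = 1.56559 × cos(239.99°) = -0.78303
y = ρ sin φ = 1.56559 × sin(239.99°) = -1.35570

-0.783 -1.356 0.448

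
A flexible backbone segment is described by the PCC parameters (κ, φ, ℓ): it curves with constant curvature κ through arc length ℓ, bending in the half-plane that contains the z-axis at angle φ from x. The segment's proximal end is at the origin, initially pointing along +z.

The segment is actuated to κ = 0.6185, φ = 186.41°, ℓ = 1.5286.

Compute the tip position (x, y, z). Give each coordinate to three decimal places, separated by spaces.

-0.666 -0.075 1.311

θ = κ·ℓ = 0.6185 × 1.5286 = 0.94544 rad
ρ = (1 − cos θ)/κ = (1 − 0.58539)/0.6185 = 0.67035
z = sin θ / κ = 0.81075/0.6185 = 1.31084
x = ρ cos φ = 0.67035 × cos(186.41°) = -0.66616
y = ρ sin φ = 0.67035 × sin(186.41°) = -0.07484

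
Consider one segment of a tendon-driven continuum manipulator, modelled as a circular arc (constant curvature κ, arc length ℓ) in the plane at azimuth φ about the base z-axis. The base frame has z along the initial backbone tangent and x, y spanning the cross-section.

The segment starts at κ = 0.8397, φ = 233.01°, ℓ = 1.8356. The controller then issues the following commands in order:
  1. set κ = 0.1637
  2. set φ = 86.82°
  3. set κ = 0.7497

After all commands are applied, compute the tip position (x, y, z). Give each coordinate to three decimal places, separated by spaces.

0.060 1.074 1.309

initial: κ=0.8397, φ=233.01°, ℓ=1.8356
cmd 1: set κ=0.1637 → (κ,φ,ℓ)=(0.1637,233.01°,1.8356) → tip=(-0.1647,-0.2186,1.8081)
cmd 2: set φ=86.82° → (κ,φ,ℓ)=(0.1637,86.82°,1.8356) → tip=(0.0152,0.2733,1.8081)
cmd 3: set κ=0.7497 → (κ,φ,ℓ)=(0.7497,86.82°,1.8356) → tip=(0.0597,1.0742,1.3087)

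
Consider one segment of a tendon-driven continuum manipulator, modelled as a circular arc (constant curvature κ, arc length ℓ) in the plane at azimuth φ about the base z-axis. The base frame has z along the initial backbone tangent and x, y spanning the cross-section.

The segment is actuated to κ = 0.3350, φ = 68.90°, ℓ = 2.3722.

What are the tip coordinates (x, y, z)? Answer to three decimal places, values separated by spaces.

0.322 0.834 2.130

θ = κ·ℓ = 0.3350 × 2.3722 = 0.79469 rad
ρ = (1 − cos θ)/κ = (1 − 0.70051)/0.3350 = 0.89401
z = sin θ / κ = 0.71364/0.3350 = 2.13028
x = ρ cos φ = 0.89401 × cos(68.90°) = 0.32184
y = ρ sin φ = 0.89401 × sin(68.90°) = 0.83407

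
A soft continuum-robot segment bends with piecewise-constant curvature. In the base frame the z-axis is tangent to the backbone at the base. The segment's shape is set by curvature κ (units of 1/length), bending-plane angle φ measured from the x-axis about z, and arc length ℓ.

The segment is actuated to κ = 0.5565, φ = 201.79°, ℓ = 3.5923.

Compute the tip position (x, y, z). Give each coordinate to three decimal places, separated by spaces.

θ = κ·ℓ = 0.5565 × 3.5923 = 1.99911 rad
ρ = (1 − cos θ)/κ = (1 − -0.41534)/0.5565 = 2.54329
z = sin θ / κ = 0.90967/0.5565 = 1.63462
x = ρ cos φ = 2.54329 × cos(201.79°) = -2.36158
y = ρ sin φ = 2.54329 × sin(201.79°) = -0.94408

-2.362 -0.944 1.635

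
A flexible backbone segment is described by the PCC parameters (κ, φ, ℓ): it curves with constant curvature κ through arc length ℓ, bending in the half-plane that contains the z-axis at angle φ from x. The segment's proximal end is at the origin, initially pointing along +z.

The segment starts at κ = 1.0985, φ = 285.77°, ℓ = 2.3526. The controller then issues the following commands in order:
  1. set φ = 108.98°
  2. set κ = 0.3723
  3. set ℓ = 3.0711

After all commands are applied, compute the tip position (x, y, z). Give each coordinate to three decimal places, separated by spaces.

-0.511 1.487 2.444

initial: κ=1.0985, φ=285.77°, ℓ=2.3526
cmd 1: set φ=108.98° → (κ,φ,ℓ)=(1.0985,108.98°,2.3526) → tip=(-0.5474,1.5914,0.4814)
cmd 2: set κ=0.3723 → (κ,φ,ℓ)=(0.3723,108.98°,2.3526) → tip=(-0.3142,0.9136,2.0631)
cmd 3: set ℓ=3.0711 → (κ,φ,ℓ)=(0.3723,108.98°,3.0711) → tip=(-0.5115,1.4871,2.4444)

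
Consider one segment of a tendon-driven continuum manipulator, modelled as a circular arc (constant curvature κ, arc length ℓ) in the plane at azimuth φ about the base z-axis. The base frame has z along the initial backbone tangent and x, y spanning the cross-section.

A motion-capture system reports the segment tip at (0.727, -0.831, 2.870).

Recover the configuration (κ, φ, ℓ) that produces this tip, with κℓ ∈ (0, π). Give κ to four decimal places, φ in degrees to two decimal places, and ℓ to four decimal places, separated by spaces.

ρ = √(x²+y²) = √(0.727² + -0.831²) = 1.10412
φ = atan2(y, x) mod 360° = atan2(-0.831, 0.727) = 311.1810°
|p|² = ρ² + z² = 1.10412² + 2.870² = 9.45599
κ = 2ρ / |p|² = 2×1.10412 / 9.45599 = 0.23353
θ = 2·atan2(ρ, z) = 2·atan2(1.10412, 2.870) = 0.73452 rad
ℓ = θ/κ = 0.73452/0.23353 = 3.14529

0.2335 311.18 3.1453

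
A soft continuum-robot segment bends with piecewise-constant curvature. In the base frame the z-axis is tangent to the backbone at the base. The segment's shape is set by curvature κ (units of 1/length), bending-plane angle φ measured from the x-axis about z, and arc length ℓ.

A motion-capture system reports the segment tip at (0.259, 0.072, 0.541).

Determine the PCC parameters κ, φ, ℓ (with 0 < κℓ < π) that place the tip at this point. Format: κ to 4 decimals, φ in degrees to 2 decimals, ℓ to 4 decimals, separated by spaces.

1.4732 15.54 0.6261

ρ = √(x²+y²) = √(0.259² + 0.072²) = 0.26882
φ = atan2(y, x) mod 360° = atan2(0.072, 0.259) = 15.5355°
|p|² = ρ² + z² = 0.26882² + 0.541² = 0.36495
κ = 2ρ / |p|² = 2×0.26882 / 0.36495 = 1.47321
θ = 2·atan2(ρ, z) = 2·atan2(0.26882, 0.541) = 0.92232 rad
ℓ = θ/κ = 0.92232/1.47321 = 0.62606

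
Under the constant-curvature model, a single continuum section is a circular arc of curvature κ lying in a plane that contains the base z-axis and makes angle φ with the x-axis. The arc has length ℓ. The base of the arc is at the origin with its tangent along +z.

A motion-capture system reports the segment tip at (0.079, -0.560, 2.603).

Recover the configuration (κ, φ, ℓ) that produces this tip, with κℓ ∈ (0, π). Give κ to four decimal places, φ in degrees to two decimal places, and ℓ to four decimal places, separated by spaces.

0.1594 278.03 2.6842

ρ = √(x²+y²) = √(0.079² + -0.560²) = 0.56554
φ = atan2(y, x) mod 360° = atan2(-0.560, 0.079) = 278.0298°
|p|² = ρ² + z² = 0.56554² + 2.603² = 7.09545
κ = 2ρ / |p|² = 2×0.56554 / 7.09545 = 0.15941
θ = 2·atan2(ρ, z) = 2·atan2(0.56554, 2.603) = 0.42788 rad
ℓ = θ/κ = 0.42788/0.15941 = 2.68416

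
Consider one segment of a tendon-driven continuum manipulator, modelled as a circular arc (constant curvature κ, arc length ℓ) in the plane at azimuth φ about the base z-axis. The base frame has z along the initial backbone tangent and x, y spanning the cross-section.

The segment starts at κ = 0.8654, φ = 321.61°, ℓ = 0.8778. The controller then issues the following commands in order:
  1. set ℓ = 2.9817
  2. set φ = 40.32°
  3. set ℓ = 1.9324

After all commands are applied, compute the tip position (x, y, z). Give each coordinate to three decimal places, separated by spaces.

initial: κ=0.8654, φ=321.61°, ℓ=0.8778
cmd 1: set ℓ=2.9817 → (κ,φ,ℓ)=(0.8654,321.61°,2.9817) → tip=(1.6725,-1.3251,0.6150)
cmd 2: set φ=40.32° → (κ,φ,ℓ)=(0.8654,40.32°,2.9817) → tip=(1.6269,1.3807,0.6150)
cmd 3: set ℓ=1.9324 → (κ,φ,ℓ)=(0.8654,40.32°,1.9324) → tip=(0.9703,0.8235,1.1496)

0.970 0.823 1.150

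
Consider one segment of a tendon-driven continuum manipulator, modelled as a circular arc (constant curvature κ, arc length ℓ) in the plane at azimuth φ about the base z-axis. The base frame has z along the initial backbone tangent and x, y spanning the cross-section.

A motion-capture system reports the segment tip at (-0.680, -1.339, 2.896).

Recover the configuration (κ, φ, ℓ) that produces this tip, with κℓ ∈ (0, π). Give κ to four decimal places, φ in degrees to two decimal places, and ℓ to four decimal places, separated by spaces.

0.2822 243.08 3.3901

ρ = √(x²+y²) = √(-0.680² + -1.339²) = 1.50177
φ = atan2(y, x) mod 360° = atan2(-1.339, -0.680) = 243.0766°
|p|² = ρ² + z² = 1.50177² + 2.896² = 10.64214
κ = 2ρ / |p|² = 2×1.50177 / 10.64214 = 0.28223
θ = 2·atan2(ρ, z) = 2·atan2(1.50177, 2.896) = 0.95678 rad
ℓ = θ/κ = 0.95678/0.28223 = 3.39006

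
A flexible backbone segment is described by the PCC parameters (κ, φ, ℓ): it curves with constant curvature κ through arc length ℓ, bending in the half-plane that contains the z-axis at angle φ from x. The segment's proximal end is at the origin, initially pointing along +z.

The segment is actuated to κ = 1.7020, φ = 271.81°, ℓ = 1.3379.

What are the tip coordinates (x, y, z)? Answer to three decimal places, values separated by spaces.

θ = κ·ℓ = 1.7020 × 1.3379 = 2.27711 rad
ρ = (1 − cos θ)/κ = (1 − -0.64903)/1.7020 = 0.96888
z = sin θ / κ = 0.76076/1.7020 = 0.44698
x = ρ cos φ = 0.96888 × cos(271.81°) = 0.03060
y = ρ sin φ = 0.96888 × sin(271.81°) = -0.96839

0.031 -0.968 0.447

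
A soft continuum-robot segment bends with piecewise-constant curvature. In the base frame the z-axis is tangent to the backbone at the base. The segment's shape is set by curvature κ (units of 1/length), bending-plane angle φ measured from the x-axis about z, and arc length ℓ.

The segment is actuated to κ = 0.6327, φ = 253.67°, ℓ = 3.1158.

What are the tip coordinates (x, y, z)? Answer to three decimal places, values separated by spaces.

θ = κ·ℓ = 0.6327 × 3.1158 = 1.97137 rad
ρ = (1 − cos θ)/κ = (1 − -0.38994)/0.6327 = 2.19684
z = sin θ / κ = 0.92084/0.6327 = 1.45541
x = ρ cos φ = 2.19684 × cos(253.67°) = -0.61769
y = ρ sin φ = 2.19684 × sin(253.67°) = -2.10822

-0.618 -2.108 1.455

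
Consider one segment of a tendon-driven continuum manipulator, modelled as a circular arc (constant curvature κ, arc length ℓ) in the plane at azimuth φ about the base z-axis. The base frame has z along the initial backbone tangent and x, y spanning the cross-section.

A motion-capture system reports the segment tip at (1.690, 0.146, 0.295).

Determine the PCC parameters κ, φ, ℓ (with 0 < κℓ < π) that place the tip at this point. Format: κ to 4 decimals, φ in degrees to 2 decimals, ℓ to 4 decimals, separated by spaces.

1.1444 4.94 2.4442

ρ = √(x²+y²) = √(1.690² + 0.146²) = 1.69629
φ = atan2(y, x) mod 360° = atan2(0.146, 1.690) = 4.9376°
|p|² = ρ² + z² = 1.69629² + 0.295² = 2.96444
κ = 2ρ / |p|² = 2×1.69629 / 2.96444 = 1.14443
θ = 2·atan2(ρ, z) = 2·atan2(1.69629, 0.295) = 2.79722 rad
ℓ = θ/κ = 2.79722/1.14443 = 2.44421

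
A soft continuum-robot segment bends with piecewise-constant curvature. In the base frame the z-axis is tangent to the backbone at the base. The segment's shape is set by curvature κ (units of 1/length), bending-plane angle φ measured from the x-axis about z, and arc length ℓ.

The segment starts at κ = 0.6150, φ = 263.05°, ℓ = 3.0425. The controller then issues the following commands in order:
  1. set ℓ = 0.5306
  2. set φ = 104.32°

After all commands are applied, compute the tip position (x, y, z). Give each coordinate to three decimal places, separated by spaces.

-0.021 0.083 0.521

initial: κ=0.6150, φ=263.05°, ℓ=3.0425
cmd 1: set ℓ=0.5306 → (κ,φ,ℓ)=(0.6150,263.05°,0.5306) → tip=(-0.0104,-0.0852,0.5212)
cmd 2: set φ=104.32° → (κ,φ,ℓ)=(0.6150,104.32°,0.5306) → tip=(-0.0212,0.0831,0.5212)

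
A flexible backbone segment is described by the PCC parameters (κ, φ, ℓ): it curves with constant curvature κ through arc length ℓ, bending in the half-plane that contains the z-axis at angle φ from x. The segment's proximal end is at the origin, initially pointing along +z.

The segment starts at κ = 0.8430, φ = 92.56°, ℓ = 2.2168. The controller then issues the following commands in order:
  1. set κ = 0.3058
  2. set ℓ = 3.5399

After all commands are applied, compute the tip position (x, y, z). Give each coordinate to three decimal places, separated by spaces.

initial: κ=0.8430, φ=92.56°, ℓ=2.2168
cmd 1: set κ=0.3058 → (κ,φ,ℓ)=(0.3058,92.56°,2.2168) → tip=(-0.0323,0.7223,2.0509)
cmd 2: set ℓ=3.5399 → (κ,φ,ℓ)=(0.3058,92.56°,3.5399) → tip=(-0.0775,1.7343,2.8879)

-0.078 1.734 2.888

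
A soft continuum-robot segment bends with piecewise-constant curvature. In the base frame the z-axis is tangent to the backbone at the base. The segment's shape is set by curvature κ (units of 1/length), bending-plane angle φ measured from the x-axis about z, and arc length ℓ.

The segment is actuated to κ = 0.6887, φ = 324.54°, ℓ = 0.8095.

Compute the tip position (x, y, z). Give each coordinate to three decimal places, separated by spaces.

θ = κ·ℓ = 0.6887 × 0.8095 = 0.55750 rad
ρ = (1 − cos θ)/κ = (1 − 0.84858)/0.6887 = 0.21986
z = sin θ / κ = 0.52907/0.6887 = 0.76821
x = ρ cos φ = 0.21986 × cos(324.54°) = 0.17908
y = ρ sin φ = 0.21986 × sin(324.54°) = -0.12755

0.179 -0.128 0.768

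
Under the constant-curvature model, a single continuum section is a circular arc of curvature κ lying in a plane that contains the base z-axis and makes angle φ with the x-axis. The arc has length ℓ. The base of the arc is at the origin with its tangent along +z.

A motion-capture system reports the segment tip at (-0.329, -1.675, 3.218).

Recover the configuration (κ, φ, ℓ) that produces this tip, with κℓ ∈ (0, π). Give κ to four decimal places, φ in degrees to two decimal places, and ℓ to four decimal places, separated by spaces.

0.2573 258.89 3.7912

ρ = √(x²+y²) = √(-0.329² + -1.675²) = 1.70700
φ = atan2(y, x) mod 360° = atan2(-1.675, -0.329) = 258.8875°
|p|² = ρ² + z² = 1.70700² + 3.218² = 13.26939
κ = 2ρ / |p|² = 2×1.70700 / 13.26939 = 0.25728
θ = 2·atan2(ρ, z) = 2·atan2(1.70700, 3.218) = 0.97543 rad
ℓ = θ/κ = 0.97543/0.25728 = 3.79124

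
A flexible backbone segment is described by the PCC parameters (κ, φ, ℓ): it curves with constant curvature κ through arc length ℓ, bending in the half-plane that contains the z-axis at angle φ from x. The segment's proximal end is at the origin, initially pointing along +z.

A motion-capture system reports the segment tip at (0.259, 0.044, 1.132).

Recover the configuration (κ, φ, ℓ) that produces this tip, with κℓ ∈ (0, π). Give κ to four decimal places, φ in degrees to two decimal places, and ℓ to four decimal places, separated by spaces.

0.3891 9.64 1.1722

ρ = √(x²+y²) = √(0.259² + 0.044²) = 0.26271
φ = atan2(y, x) mod 360° = atan2(0.044, 0.259) = 9.6416°
|p|² = ρ² + z² = 0.26271² + 1.132² = 1.35044
κ = 2ρ / |p|² = 2×0.26271 / 1.35044 = 0.38907
θ = 2·atan2(ρ, z) = 2·atan2(0.26271, 1.132) = 0.45608 rad
ℓ = θ/κ = 0.45608/0.38907 = 1.17222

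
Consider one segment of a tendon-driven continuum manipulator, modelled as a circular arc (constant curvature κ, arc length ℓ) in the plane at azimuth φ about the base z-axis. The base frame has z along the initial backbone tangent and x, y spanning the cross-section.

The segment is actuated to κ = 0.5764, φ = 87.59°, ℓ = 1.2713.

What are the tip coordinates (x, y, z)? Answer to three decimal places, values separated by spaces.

θ = κ·ℓ = 0.5764 × 1.2713 = 0.73278 rad
ρ = (1 − cos θ)/κ = (1 − 0.74332)/0.5764 = 0.44532
z = sin θ / κ = 0.66894/0.5764 = 1.16054
x = ρ cos φ = 0.44532 × cos(87.59°) = 0.01873
y = ρ sin φ = 0.44532 × sin(87.59°) = 0.44492

0.019 0.445 1.161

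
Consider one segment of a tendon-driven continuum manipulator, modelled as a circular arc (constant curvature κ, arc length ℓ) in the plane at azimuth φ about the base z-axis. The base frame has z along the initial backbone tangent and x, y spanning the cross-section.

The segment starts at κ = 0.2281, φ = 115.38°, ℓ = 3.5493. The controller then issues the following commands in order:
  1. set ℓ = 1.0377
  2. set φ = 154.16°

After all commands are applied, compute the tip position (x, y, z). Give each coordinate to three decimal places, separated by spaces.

-0.110 0.053 1.028

initial: κ=0.2281, φ=115.38°, ℓ=3.5493
cmd 1: set ℓ=1.0377 → (κ,φ,ℓ)=(0.2281,115.38°,1.0377) → tip=(-0.0524,0.1104,1.0280)
cmd 2: set φ=154.16° → (κ,φ,ℓ)=(0.2281,154.16°,1.0377) → tip=(-0.1100,0.0533,1.0280)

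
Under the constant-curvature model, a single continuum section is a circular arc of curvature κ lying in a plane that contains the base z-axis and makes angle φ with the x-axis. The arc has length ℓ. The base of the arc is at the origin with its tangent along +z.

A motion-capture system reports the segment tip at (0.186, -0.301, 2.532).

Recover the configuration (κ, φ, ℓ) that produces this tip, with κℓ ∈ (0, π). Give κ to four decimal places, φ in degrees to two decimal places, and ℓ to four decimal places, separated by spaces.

0.1083 301.71 2.5648

ρ = √(x²+y²) = √(0.186² + -0.301²) = 0.35383
φ = atan2(y, x) mod 360° = atan2(-0.301, 0.186) = 301.7136°
|p|² = ρ² + z² = 0.35383² + 2.532² = 6.53622
κ = 2ρ / |p|² = 2×0.35383 / 6.53622 = 0.10827
θ = 2·atan2(ρ, z) = 2·atan2(0.35383, 2.532) = 0.27769 rad
ℓ = θ/κ = 0.27769/0.10827 = 2.56484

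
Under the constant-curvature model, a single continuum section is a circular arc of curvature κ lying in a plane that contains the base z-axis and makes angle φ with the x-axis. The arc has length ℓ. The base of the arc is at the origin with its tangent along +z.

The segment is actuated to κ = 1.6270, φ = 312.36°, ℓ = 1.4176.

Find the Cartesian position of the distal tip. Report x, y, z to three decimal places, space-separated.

θ = κ·ℓ = 1.6270 × 1.4176 = 2.30644 rad
ρ = (1 − cos θ)/κ = (1 − -0.67106)/1.6270 = 1.02708
z = sin θ / κ = 0.74140/1.6270 = 0.45569
x = ρ cos φ = 1.02708 × cos(312.36°) = 0.69203
y = ρ sin φ = 1.02708 × sin(312.36°) = -0.75894

0.692 -0.759 0.456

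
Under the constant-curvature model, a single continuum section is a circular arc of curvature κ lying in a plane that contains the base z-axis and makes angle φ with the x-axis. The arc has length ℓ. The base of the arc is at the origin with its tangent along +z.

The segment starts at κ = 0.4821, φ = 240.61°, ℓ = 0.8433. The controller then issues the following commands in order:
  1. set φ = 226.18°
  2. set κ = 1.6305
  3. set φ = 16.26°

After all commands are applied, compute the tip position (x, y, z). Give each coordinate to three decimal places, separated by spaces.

initial: κ=0.4821, φ=240.61°, ℓ=0.8433
cmd 1: set φ=226.18° → (κ,φ,ℓ)=(0.4821,226.18°,0.8433) → tip=(-0.1171,-0.1220,0.8203)
cmd 2: set κ=1.6305 → (κ,φ,ℓ)=(1.6305,226.18°,0.8433) → tip=(-0.3420,-0.3564,0.6016)
cmd 3: set φ=16.26° → (κ,φ,ℓ)=(1.6305,16.26°,0.8433) → tip=(0.4742,0.1383,0.6016)

0.474 0.138 0.602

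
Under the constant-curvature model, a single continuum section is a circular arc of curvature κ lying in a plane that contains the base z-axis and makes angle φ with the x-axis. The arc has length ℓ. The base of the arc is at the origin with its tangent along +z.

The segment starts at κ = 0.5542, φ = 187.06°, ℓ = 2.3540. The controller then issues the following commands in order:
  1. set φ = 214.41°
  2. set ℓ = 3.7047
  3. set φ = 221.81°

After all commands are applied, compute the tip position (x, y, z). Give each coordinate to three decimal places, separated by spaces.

-1.969 -1.761 1.599

initial: κ=0.5542, φ=187.06°, ℓ=2.3540
cmd 1: set φ=214.41° → (κ,φ,ℓ)=(0.5542,214.41°,2.3540) → tip=(-1.0970,-0.7514,1.7408)
cmd 2: set ℓ=3.7047 → (κ,φ,ℓ)=(0.5542,214.41°,3.7047) → tip=(-2.1792,-1.4927,1.5985)
cmd 3: set φ=221.81° → (κ,φ,ℓ)=(0.5542,221.81°,3.7047) → tip=(-1.9688,-1.7609,1.5985)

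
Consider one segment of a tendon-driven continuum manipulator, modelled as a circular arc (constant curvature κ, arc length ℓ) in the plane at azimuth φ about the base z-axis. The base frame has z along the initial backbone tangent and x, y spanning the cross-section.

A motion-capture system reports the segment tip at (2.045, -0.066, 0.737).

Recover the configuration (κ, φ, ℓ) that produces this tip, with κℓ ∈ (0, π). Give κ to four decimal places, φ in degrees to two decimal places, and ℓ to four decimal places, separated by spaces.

0.8652 358.15 2.8318

ρ = √(x²+y²) = √(2.045² + -0.066²) = 2.04606
φ = atan2(y, x) mod 360° = atan2(-0.066, 2.045) = 358.1515°
|p|² = ρ² + z² = 2.04606² + 0.737² = 4.72955
κ = 2ρ / |p|² = 2×2.04606 / 4.72955 = 0.86523
θ = 2·atan2(ρ, z) = 2·atan2(2.04606, 0.737) = 2.45012 rad
ℓ = θ/κ = 2.45012/0.86523 = 2.83177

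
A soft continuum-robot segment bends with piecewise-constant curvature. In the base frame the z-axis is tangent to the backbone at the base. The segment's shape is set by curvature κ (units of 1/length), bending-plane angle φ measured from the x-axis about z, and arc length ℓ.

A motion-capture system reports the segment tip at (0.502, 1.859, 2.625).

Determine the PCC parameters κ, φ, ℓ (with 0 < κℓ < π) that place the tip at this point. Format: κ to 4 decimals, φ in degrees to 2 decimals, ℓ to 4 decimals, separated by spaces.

0.3634 74.89 3.4835

ρ = √(x²+y²) = √(0.502² + 1.859²) = 1.92559
φ = atan2(y, x) mod 360° = atan2(1.859, 0.502) = 74.8884°
|p|² = ρ² + z² = 1.92559² + 2.625² = 10.59851
κ = 2ρ / |p|² = 2×1.92559 / 10.59851 = 0.36337
θ = 2·atan2(ρ, z) = 2·atan2(1.92559, 2.625) = 1.26579 rad
ℓ = θ/κ = 1.26579/0.36337 = 3.48348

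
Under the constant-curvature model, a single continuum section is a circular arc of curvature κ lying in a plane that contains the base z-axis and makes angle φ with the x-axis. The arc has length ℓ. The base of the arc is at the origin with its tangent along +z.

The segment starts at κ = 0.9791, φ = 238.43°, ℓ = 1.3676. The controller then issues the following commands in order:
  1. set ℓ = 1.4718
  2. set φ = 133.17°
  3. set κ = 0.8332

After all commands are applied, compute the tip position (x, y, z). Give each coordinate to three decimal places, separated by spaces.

initial: κ=0.9791, φ=238.43°, ℓ=1.3676
cmd 1: set ℓ=1.4718 → (κ,φ,ℓ)=(0.9791,238.43°,1.4718) → tip=(-0.4655,-0.7576,1.0128)
cmd 2: set φ=133.17° → (κ,φ,ℓ)=(0.9791,133.17°,1.4718) → tip=(-0.6084,0.6485,1.0128)
cmd 3: set κ=0.8332 → (κ,φ,ℓ)=(0.8332,133.17°,1.4718) → tip=(-0.5438,0.5797,1.1297)

-0.544 0.580 1.130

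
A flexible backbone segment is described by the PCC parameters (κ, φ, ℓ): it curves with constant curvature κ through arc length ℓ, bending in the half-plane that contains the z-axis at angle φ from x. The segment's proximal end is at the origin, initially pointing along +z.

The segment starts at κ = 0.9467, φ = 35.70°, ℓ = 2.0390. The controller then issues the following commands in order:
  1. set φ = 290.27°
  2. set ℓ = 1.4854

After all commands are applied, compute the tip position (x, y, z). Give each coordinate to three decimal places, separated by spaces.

initial: κ=0.9467, φ=35.70°, ℓ=2.0390
cmd 1: set φ=290.27° → (κ,φ,ℓ)=(0.9467,290.27°,2.0390) → tip=(0.4947,-1.3395,0.9888)
cmd 2: set ℓ=1.4854 → (κ,φ,ℓ)=(0.9467,290.27°,1.4854) → tip=(0.3060,-0.8286,1.0420)

0.306 -0.829 1.042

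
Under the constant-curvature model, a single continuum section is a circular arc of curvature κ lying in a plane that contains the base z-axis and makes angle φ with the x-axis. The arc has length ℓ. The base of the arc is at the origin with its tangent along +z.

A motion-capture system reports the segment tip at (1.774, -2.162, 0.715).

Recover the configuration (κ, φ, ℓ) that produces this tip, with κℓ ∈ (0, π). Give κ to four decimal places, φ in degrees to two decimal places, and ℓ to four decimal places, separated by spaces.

ρ = √(x²+y²) = √(1.774² + -2.162²) = 2.79666
φ = atan2(y, x) mod 360° = atan2(-2.162, 1.774) = 309.3701°
|p|² = ρ² + z² = 2.79666² + 0.715² = 8.33255
κ = 2ρ / |p|² = 2×2.79666 / 8.33255 = 0.67126
θ = 2·atan2(ρ, z) = 2·atan2(2.79666, 0.715) = 2.64099 rad
ℓ = θ/κ = 2.64099/0.67126 = 3.93437

0.6713 309.37 3.9344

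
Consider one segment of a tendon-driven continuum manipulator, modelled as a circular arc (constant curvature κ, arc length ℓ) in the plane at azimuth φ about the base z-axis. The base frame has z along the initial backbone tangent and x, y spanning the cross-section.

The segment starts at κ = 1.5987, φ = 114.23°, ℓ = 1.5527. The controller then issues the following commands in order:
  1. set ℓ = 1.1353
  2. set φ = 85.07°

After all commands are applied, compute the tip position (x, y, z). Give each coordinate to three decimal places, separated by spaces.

initial: κ=1.5987, φ=114.23°, ℓ=1.5527
cmd 1: set ℓ=1.1353 → (κ,φ,ℓ)=(1.5987,114.23°,1.1353) → tip=(-0.3188,0.7083,0.6069)
cmd 2: set φ=85.07° → (κ,φ,ℓ)=(1.5987,85.07°,1.1353) → tip=(0.0668,0.7739,0.6069)

0.067 0.774 0.607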